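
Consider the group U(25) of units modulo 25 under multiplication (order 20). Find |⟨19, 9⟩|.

|⟨19⟩| = 10 and |⟨9⟩| = 10, so |H| is a multiple of lcm(10, 10) = 10 and divides |G| = 20.
Closing under the operation: H = {1, 4, 6, 9, 11, 14, 16, 19, 21, 24}, so |H| = 10.

10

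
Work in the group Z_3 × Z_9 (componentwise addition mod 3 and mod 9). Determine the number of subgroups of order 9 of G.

4

|G| = 27 and 9 | 27, so subgroups of order 9 are possible by Lagrange.
The subgroups of order 9 are: {(0,0), (0,1), (0,2), (0,3), (0,4), (0,5), (0,6), (0,7), (0,8)}; {(0,0), (0,3), (0,6), (1,0), (1,3), (1,6), (2,0), (2,3), (2,6)}; {(0,0), (0,3), (0,6), (1,1), (1,4), (1,7), (2,2), (2,5), (2,8)}; {(0,0), (0,3), (0,6), (1,2), (1,5), (1,8), (2,1), (2,4), (2,7)}.
So G has 4 subgroups of order 9.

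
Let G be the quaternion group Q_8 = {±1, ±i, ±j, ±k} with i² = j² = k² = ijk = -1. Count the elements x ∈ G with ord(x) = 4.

The elements of order 4 are: i, -i, j, -j, k, -k.
That's 6.

6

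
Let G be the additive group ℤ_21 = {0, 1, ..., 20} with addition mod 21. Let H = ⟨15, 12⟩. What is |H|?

7

|⟨15⟩| = 7 and |⟨12⟩| = 7, so |H| is a multiple of lcm(7, 7) = 7 and divides |G| = 21.
Closing under the operation: H = {0, 3, 6, 9, 12, 15, 18}, so |H| = 7.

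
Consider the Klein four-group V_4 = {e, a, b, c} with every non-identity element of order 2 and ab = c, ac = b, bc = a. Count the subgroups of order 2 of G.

3

|G| = 4 and 2 | 4, so subgroups of order 2 are possible by Lagrange.
The subgroups of order 2 are: {e, a}; {e, b}; {e, c}.
So G has 3 subgroups of order 2.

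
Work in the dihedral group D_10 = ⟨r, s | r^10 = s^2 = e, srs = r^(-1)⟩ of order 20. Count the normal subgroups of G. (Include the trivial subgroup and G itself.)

G has 22 subgroups. Checking conjugation-invariance by order — order 1: 1/1 normal; order 2: 1/11 normal; order 4: 0/5 normal; order 5: 1/1 normal; order 10: 3/3 normal; order 20: 1/1 normal.
Total normal subgroups: 7.

7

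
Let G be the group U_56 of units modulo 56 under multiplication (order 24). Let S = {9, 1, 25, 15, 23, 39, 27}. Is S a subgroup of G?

No

|S| = 7 does not divide |G| = 24, so by Lagrange S is not a subgroup.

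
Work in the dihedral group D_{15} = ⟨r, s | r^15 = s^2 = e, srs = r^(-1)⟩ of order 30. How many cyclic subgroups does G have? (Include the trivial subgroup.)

A cyclic subgroup of order d is generated by each of its φ(d) elements of order d, so the cyclic subgroups of order d number (#elements of order d)/φ(d).
Cyclic subgroups by order — order 1: 1; order 2: 15; order 3: 1; order 5: 1; order 15: 1.
Total: 19.

19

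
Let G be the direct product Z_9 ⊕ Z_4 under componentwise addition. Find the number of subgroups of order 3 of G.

1

|G| = 36 and 3 | 36, so subgroups of order 3 are possible by Lagrange.
The subgroups of order 3 are: {(0,0), (3,0), (6,0)}.
So G has 1 subgroup of order 3.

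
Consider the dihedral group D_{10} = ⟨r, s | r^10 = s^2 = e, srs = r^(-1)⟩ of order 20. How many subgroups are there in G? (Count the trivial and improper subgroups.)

|G| = 20, so by Lagrange every subgroup order divides 20. Divisors: 1, 2, 4, 5, 10, 20.
Subgroups by order — order 1: 1; order 2: 11; order 4: 5; order 5: 1; order 10: 3; order 20: 1.
Total: 1 + 11 + 5 + 1 + 3 + 1 = 22.

22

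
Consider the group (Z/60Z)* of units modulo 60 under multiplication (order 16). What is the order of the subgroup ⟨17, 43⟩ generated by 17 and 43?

8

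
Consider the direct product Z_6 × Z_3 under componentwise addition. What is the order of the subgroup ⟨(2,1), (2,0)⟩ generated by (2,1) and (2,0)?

|⟨(2,1)⟩| = 3 and |⟨(2,0)⟩| = 3, so |H| is a multiple of lcm(3, 3) = 3 and divides |G| = 18.
Closing under the operation: H = {(0,0), (0,1), (0,2), (2,0), (2,1), (2,2), (4,0), (4,1), (4,2)}, so |H| = 9.

9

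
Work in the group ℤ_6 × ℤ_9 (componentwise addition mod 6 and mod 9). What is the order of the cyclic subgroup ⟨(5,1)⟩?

18

The order of (5,1) in Z_6 × Z_9 is lcm(ord(5) in Z_6, ord(1) in Z_9).
ord(5) = 6 and ord(1) = 9, so |⟨(5,1)⟩| = lcm(6, 9) = 18.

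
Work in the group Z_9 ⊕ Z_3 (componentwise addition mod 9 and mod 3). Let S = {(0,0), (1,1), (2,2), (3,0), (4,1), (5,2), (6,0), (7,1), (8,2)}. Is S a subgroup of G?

|S| = 9 divides |G| = 27, consistent with Lagrange.
S contains the identity, every element's inverse is in S, and S is closed under +: it is a subgroup.
In fact S = ⟨(7,1)⟩.

Yes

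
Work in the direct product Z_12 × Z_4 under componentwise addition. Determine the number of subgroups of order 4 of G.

|G| = 48 and 4 | 48, so subgroups of order 4 are possible by Lagrange.
The subgroups of order 4 are: {(0,0), (0,1), (0,2), (0,3)}; {(0,0), (0,2), (6,0), (6,2)}; {(0,0), (0,2), (6,1), (6,3)}; {(0,0), (3,0), (6,0), (9,0)}; … (7 in all).
So G has 7 subgroups of order 4.

7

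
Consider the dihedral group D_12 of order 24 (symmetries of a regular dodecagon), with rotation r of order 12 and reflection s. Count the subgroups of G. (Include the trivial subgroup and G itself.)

|G| = 24, so by Lagrange every subgroup order divides 24. Divisors: 1, 2, 3, 4, 6, 8, 12, 24.
Subgroups by order — order 1: 1; order 2: 13; order 3: 1; order 4: 7; order 6: 5; order 8: 3; order 12: 3; order 24: 1.
Total: 1 + 13 + 1 + 7 + 5 + 3 + 3 + 1 = 34.

34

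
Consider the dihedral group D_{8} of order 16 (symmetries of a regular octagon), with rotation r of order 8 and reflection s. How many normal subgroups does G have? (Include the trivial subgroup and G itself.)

7

G has 19 subgroups. Checking conjugation-invariance by order — order 1: 1/1 normal; order 2: 1/9 normal; order 4: 1/5 normal; order 8: 3/3 normal; order 16: 1/1 normal.
Total normal subgroups: 7.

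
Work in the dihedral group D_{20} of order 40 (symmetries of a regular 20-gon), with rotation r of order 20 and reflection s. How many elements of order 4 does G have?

The elements of order 4 are: r^5, r^15.
That's 2.

2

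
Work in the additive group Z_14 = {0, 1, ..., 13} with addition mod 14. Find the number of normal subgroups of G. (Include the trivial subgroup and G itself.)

4

G is abelian, so every subgroup is normal.
G has 4 subgroups in total, hence 4 normal subgroups.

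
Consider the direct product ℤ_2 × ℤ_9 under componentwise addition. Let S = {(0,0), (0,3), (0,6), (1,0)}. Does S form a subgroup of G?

No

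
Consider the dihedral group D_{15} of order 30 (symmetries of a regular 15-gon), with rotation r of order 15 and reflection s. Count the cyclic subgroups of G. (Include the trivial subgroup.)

A cyclic subgroup of order d is generated by each of its φ(d) elements of order d, so the cyclic subgroups of order d number (#elements of order d)/φ(d).
Cyclic subgroups by order — order 1: 1; order 2: 15; order 3: 1; order 5: 1; order 15: 1.
Total: 19.

19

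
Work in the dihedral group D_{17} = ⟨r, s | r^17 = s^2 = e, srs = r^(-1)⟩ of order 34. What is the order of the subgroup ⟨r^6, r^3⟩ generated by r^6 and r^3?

17

|⟨r^6⟩| = 17 and |⟨r^3⟩| = 17, so |H| is a multiple of lcm(17, 17) = 17 and divides |G| = 34.
Closing under the operation: H = {e, r, r^2, r^3, r^4, r^5, r^6, r^7, r^8, r^9, r^10, r^11, r^12, r^13, r^14, r^15, r^16}, so |H| = 17.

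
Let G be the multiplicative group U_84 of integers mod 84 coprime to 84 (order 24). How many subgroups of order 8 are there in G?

1

|G| = 24 and 8 | 24, so subgroups of order 8 are possible by Lagrange.
The subgroups of order 8 are: {1, 13, 29, 41, 43, 55, 71, 83}.
So G has 1 subgroup of order 8.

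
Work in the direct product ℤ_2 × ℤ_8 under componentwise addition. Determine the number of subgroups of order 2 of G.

|G| = 16 and 2 | 16, so subgroups of order 2 are possible by Lagrange.
The subgroups of order 2 are: {(0,0), (0,4)}; {(0,0), (1,0)}; {(0,0), (1,4)}.
So G has 3 subgroups of order 2.

3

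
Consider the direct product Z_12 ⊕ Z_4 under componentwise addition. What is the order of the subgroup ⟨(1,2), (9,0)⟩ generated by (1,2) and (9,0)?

|⟨(1,2)⟩| = 12 and |⟨(9,0)⟩| = 4, so |H| is a multiple of lcm(12, 4) = 12 and divides |G| = 48.
Closing under the operation: H = {(0,0), (0,2), (1,0), (1,2), (2,0), (2,2), (3,0), (3,2), (4,0), (4,2), (5,0), (5,2), (6,0), (6,2), (7,0), (7,2), (8,0), (8,2), (9,0), (9,2), (10,0), (10,2), (11,0), (11,2)}, so |H| = 24.

24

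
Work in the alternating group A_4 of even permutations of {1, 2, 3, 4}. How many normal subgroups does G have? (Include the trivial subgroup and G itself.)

3

G has 10 subgroups. Checking conjugation-invariance by order — order 1: 1/1 normal; order 2: 0/3 normal; order 3: 0/4 normal; order 4: 1/1 normal; order 12: 1/1 normal.
Total normal subgroups: 3.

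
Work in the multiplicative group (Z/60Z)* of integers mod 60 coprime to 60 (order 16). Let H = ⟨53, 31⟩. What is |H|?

|⟨53⟩| = 4 and |⟨31⟩| = 2, so |H| is a multiple of lcm(4, 2) = 4 and divides |G| = 16.
Closing under the operation: H = {1, 17, 19, 23, 31, 47, 49, 53}, so |H| = 8.

8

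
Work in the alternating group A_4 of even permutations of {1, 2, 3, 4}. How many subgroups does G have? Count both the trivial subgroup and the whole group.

|G| = 12, so by Lagrange every subgroup order divides 12. Divisors: 1, 2, 3, 4, 6, 12.
Subgroups by order — order 1: 1; order 2: 3; order 3: 4; order 4: 1; order 6: 0; order 12: 1.
Total: 1 + 3 + 4 + 1 + 0 + 1 = 10.

10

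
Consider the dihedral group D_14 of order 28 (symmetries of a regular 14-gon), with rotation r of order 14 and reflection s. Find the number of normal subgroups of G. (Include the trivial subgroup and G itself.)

7

G has 28 subgroups. Checking conjugation-invariance by order — order 1: 1/1 normal; order 2: 1/15 normal; order 4: 0/7 normal; order 7: 1/1 normal; order 14: 3/3 normal; order 28: 1/1 normal.
Total normal subgroups: 7.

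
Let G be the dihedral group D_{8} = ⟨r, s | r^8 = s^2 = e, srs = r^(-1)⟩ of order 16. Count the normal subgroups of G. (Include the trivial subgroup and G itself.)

7

G has 19 subgroups. Checking conjugation-invariance by order — order 1: 1/1 normal; order 2: 1/9 normal; order 4: 1/5 normal; order 8: 3/3 normal; order 16: 1/1 normal.
Total normal subgroups: 7.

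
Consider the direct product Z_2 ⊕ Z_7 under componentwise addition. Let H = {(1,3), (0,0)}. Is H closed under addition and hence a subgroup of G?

(1,3) ∈ H but its inverse (1,4) ∉ H, so H is not a subgroup.

No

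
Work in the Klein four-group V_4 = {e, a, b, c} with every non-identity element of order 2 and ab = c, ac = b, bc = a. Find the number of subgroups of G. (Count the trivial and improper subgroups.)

|G| = 4, so by Lagrange every subgroup order divides 4. Divisors: 1, 2, 4.
Subgroups by order — order 1: 1; order 2: 3; order 4: 1.
Total: 1 + 3 + 1 = 5.

5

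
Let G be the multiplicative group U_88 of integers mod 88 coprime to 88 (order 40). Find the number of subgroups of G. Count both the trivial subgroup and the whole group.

|G| = 40, so by Lagrange every subgroup order divides 40. Divisors: 1, 2, 4, 5, 8, 10, 20, 40.
Subgroups by order — order 1: 1; order 2: 7; order 4: 7; order 5: 1; order 8: 1; order 10: 7; order 20: 7; order 40: 1.
Total: 1 + 7 + 7 + 1 + 1 + 7 + 7 + 1 = 32.

32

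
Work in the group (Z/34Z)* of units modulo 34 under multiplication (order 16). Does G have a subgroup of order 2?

Yes

2 | 16. A subgroup of order 2 is {1, 33}.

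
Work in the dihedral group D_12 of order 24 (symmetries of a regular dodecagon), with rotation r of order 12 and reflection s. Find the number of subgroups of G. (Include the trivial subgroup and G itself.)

34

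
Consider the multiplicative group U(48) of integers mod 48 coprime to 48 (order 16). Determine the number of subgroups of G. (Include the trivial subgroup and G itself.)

|G| = 16, so by Lagrange every subgroup order divides 16. Divisors: 1, 2, 4, 8, 16.
Subgroups by order — order 1: 1; order 2: 7; order 4: 11; order 8: 7; order 16: 1.
Total: 1 + 7 + 11 + 7 + 1 = 27.

27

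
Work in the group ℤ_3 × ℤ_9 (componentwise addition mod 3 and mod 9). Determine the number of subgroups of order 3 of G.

4

|G| = 27 and 3 | 27, so subgroups of order 3 are possible by Lagrange.
The subgroups of order 3 are: {(0,0), (0,3), (0,6)}; {(0,0), (1,0), (2,0)}; {(0,0), (1,3), (2,6)}; {(0,0), (1,6), (2,3)}.
So G has 4 subgroups of order 3.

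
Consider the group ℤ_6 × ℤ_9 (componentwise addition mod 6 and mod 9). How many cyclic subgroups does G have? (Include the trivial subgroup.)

Group the elements of G by the cyclic subgroup they generate; each cyclic subgroup of order d accounts for φ(d) elements.
Cyclic subgroups by order — order 1: 1; order 2: 1; order 3: 4; order 6: 4; order 9: 3; order 18: 3.
Total: 16.

16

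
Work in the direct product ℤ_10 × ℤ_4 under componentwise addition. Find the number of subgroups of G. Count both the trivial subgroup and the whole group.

|G| = 40, so by Lagrange every subgroup order divides 40. Divisors: 1, 2, 4, 5, 8, 10, 20, 40.
Subgroups by order — order 1: 1; order 2: 3; order 4: 3; order 5: 1; order 8: 1; order 10: 3; order 20: 3; order 40: 1.
Total: 1 + 3 + 3 + 1 + 1 + 3 + 3 + 1 = 16.

16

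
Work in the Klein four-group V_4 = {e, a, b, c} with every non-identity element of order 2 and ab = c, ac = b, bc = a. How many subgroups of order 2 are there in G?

|G| = 4 and 2 | 4, so subgroups of order 2 are possible by Lagrange.
The subgroups of order 2 are: {e, a}; {e, b}; {e, c}.
So G has 3 subgroups of order 2.

3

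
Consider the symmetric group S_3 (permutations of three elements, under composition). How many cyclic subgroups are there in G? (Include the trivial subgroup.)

Group the elements of G by the cyclic subgroup they generate; each cyclic subgroup of order d accounts for φ(d) elements.
Cyclic subgroups by order — order 1: 1; order 2: 3; order 3: 1.
Total: 5.

5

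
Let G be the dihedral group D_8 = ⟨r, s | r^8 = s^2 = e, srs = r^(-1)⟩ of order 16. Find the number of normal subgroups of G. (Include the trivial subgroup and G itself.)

G has 19 subgroups. Checking conjugation-invariance by order — order 1: 1/1 normal; order 2: 1/9 normal; order 4: 1/5 normal; order 8: 3/3 normal; order 16: 1/1 normal.
Total normal subgroups: 7.

7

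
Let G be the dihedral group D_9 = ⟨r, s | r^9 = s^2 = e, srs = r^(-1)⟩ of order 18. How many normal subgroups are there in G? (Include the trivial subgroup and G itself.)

G has 16 subgroups. Checking conjugation-invariance by order — order 1: 1/1 normal; order 2: 0/9 normal; order 3: 1/1 normal; order 6: 0/3 normal; order 9: 1/1 normal; order 18: 1/1 normal.
Total normal subgroups: 4.

4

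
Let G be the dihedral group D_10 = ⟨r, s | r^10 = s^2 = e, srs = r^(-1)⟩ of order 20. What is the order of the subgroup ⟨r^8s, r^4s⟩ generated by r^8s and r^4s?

|⟨r^8s⟩| = 2 and |⟨r^4s⟩| = 2, so |H| is a multiple of lcm(2, 2) = 2 and divides |G| = 20.
Closing under the operation: H = {e, r^2, r^4, r^6, r^8, s, r^2s, r^4s, r^6s, r^8s}, so |H| = 10.

10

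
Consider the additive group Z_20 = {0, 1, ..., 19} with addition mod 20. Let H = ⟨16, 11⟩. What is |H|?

|⟨16⟩| = 5 and |⟨11⟩| = 20, so |H| is a multiple of lcm(5, 20) = 20 and divides |G| = 20.
Closing {16, 11} under the group operation gives all of G, so |H| = 20.

20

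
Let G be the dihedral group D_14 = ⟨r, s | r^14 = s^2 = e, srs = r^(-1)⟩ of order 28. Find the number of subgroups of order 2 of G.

|G| = 28 and 2 | 28, so subgroups of order 2 are possible by Lagrange.
The subgroups of order 2 are: {e, r^10s}; {e, r^11s}; {e, r^12s}; {e, r^13s}; … (15 in all).
So G has 15 subgroups of order 2.

15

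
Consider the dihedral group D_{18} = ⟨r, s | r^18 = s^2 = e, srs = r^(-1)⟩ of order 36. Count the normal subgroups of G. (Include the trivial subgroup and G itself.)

9

G has 45 subgroups. Checking conjugation-invariance by order — order 1: 1/1 normal; order 2: 1/19 normal; order 3: 1/1 normal; order 4: 0/9 normal; order 6: 1/7 normal; order 9: 1/1 normal; order 12: 0/3 normal; order 18: 3/3 normal; order 36: 1/1 normal.
Total normal subgroups: 9.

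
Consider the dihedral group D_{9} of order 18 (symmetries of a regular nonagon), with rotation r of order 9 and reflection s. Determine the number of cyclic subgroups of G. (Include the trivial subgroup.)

12

Each element a generates a cyclic subgroup ⟨a⟩; distinct elements may generate the same one (a cyclic group of order d has φ(d) generators).
Cyclic subgroups by order — order 1: 1; order 2: 9; order 3: 1; order 9: 1.
Total: 12.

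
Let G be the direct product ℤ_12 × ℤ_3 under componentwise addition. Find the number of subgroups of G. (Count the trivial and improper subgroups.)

|G| = 36, so by Lagrange every subgroup order divides 36. Divisors: 1, 2, 3, 4, 6, 9, 12, 18, 36.
Subgroups by order — order 1: 1; order 2: 1; order 3: 4; order 4: 1; order 6: 4; order 9: 1; order 12: 4; order 18: 1; order 36: 1.
Total: 1 + 1 + 4 + 1 + 4 + 1 + 4 + 1 + 1 = 18.

18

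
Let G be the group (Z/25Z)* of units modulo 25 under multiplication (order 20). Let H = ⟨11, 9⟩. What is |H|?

10

|⟨11⟩| = 5 and |⟨9⟩| = 10, so |H| is a multiple of lcm(5, 10) = 10 and divides |G| = 20.
Closing under the operation: H = {1, 4, 6, 9, 11, 14, 16, 19, 21, 24}, so |H| = 10.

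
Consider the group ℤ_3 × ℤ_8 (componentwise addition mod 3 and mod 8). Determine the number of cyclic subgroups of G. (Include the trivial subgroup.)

8

Each element a generates a cyclic subgroup ⟨a⟩; distinct elements may generate the same one (a cyclic group of order d has φ(d) generators).
Cyclic subgroups by order — order 1: 1; order 2: 1; order 3: 1; order 4: 1; order 6: 1; order 8: 1; order 12: 1; order 24: 1.
Total: 8.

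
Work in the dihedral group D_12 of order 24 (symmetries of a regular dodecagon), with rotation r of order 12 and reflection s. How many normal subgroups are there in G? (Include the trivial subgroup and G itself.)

9

G has 34 subgroups. Checking conjugation-invariance by order — order 1: 1/1 normal; order 2: 1/13 normal; order 3: 1/1 normal; order 4: 1/7 normal; order 6: 1/5 normal; order 8: 0/3 normal; order 12: 3/3 normal; order 24: 1/1 normal.
Total normal subgroups: 9.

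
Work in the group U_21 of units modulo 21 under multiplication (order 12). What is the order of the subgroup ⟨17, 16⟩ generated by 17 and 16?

|⟨17⟩| = 6 and |⟨16⟩| = 3, so |H| is a multiple of lcm(6, 3) = 6 and divides |G| = 12.
Closing under the operation: H = {1, 4, 5, 16, 17, 20}, so |H| = 6.

6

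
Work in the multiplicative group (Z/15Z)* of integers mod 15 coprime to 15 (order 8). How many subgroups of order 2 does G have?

3

|G| = 8 and 2 | 8, so subgroups of order 2 are possible by Lagrange.
The subgroups of order 2 are: {1, 11}; {1, 14}; {1, 4}.
So G has 3 subgroups of order 2.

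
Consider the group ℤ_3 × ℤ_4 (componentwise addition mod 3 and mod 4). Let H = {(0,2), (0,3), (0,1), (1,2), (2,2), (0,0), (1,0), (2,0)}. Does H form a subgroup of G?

No

|H| = 8 does not divide |G| = 12, so by Lagrange H is not a subgroup.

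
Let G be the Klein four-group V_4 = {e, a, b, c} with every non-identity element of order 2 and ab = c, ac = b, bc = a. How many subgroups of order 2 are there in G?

|G| = 4 and 2 | 4, so subgroups of order 2 are possible by Lagrange.
The subgroups of order 2 are: {e, a}; {e, b}; {e, c}.
So G has 3 subgroups of order 2.

3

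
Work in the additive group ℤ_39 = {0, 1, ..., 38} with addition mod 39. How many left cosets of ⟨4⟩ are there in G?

1

|⟨4⟩| = 39 and |G| = 39.
By Lagrange, [G : H] = |G|/|H| = 39/39 = 1.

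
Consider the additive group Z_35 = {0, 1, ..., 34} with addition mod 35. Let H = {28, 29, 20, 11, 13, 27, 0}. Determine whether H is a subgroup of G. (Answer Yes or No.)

No

29 ∈ H but its inverse 6 ∉ H, so H is not a subgroup.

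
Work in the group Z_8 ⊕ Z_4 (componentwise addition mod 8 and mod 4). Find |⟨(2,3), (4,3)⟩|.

16

|⟨(2,3)⟩| = 4 and |⟨(4,3)⟩| = 4, so |H| is a multiple of lcm(4, 4) = 4 and divides |G| = 32.
Closing under the operation: H = {(0,0), (0,1), (0,2), (0,3), (2,0), (2,1), (2,2), (2,3), (4,0), (4,1), (4,2), (4,3), (6,0), (6,1), (6,2), (6,3)}, so |H| = 16.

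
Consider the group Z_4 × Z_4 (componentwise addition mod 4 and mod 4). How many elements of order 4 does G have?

12

An element (a,b) has order lcm(ord(a), ord(b)); count pairs with lcm equal to 4.
Enumerating gives 12 such elements.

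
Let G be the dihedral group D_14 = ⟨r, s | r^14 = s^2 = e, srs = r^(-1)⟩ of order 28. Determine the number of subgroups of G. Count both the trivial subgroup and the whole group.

|G| = 28, so by Lagrange every subgroup order divides 28. Divisors: 1, 2, 4, 7, 14, 28.
Subgroups by order — order 1: 1; order 2: 15; order 4: 7; order 7: 1; order 14: 3; order 28: 1.
Total: 1 + 15 + 7 + 1 + 3 + 1 = 28.

28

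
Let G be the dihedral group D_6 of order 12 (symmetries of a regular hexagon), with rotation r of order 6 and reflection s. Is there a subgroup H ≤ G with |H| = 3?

3 | 12. A subgroup of order 3 is {e, r^2, r^4}.

Yes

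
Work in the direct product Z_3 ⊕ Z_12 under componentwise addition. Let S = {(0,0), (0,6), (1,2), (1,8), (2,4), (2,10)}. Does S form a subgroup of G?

|S| = 6 divides |G| = 36, consistent with Lagrange.
S contains the identity, every element's inverse is in S, and S is closed under +: it is a subgroup.
In fact S = ⟨(1,2)⟩.

Yes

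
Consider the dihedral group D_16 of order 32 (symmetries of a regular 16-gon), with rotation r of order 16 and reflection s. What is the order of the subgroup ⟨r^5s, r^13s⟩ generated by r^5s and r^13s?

4

|⟨r^5s⟩| = 2 and |⟨r^13s⟩| = 2, so |H| is a multiple of lcm(2, 2) = 2 and divides |G| = 32.
Closing under the operation: H = {e, r^8, r^5s, r^13s}, so |H| = 4.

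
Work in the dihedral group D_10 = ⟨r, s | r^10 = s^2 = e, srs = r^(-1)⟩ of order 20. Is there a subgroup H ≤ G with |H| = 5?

Yes

5 | 20. A subgroup of order 5 is {e, r^2, r^4, r^6, r^8}.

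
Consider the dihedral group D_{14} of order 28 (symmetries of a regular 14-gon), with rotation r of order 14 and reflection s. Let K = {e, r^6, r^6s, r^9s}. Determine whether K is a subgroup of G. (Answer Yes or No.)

No

r^6 ∈ K but its inverse r^8 ∉ K, so K is not a subgroup.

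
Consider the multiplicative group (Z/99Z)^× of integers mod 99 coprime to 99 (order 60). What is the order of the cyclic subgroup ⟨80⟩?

10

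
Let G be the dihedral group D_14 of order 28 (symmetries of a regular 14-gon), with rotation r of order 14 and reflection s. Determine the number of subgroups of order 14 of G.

|G| = 28 and 14 | 28, so subgroups of order 14 are possible by Lagrange.
The subgroups of order 14 are: {e, r, r^2, r^3, r^4, r^5, r^6, r^7, r^8, r^9, r^10, r^11, r^12, r^13}; {e, r^2, r^4, r^6, r^8, r^10, r^12, s, r^2s, r^4s, r^6s, r^8s, r^10s, r^12s}; {e, r^2, r^4, r^6, r^8, r^10, r^12, rs, r^3s, r^5s, r^7s, r^9s, r^11s, r^13s}.
So G has 3 subgroups of order 14.

3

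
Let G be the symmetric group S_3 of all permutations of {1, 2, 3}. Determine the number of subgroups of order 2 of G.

3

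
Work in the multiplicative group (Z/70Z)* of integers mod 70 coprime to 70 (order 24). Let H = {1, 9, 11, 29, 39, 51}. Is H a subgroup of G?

Yes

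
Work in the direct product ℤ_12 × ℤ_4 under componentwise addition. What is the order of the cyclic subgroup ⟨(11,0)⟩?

12

The order of (11,0) in Z_12 × Z_4 is lcm(ord(11) in Z_12, ord(0) in Z_4).
ord(11) = 12 and ord(0) = 1, so |⟨(11,0)⟩| = lcm(12, 1) = 12.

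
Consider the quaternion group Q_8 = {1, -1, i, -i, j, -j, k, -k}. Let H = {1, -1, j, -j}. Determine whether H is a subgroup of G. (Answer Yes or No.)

|H| = 4 divides |G| = 8, consistent with Lagrange.
H contains the identity, every element's inverse is in H, and H is closed under ·: it is a subgroup.
In fact H = ⟨j⟩.

Yes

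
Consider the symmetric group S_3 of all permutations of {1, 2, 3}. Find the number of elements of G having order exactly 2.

3

The elements of order 2 are: (2 3), (1 2), (1 3).
That's 3.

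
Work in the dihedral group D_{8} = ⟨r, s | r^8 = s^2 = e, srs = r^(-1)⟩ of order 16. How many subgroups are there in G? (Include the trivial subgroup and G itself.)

|G| = 16, so by Lagrange every subgroup order divides 16. Divisors: 1, 2, 4, 8, 16.
Subgroups by order — order 1: 1; order 2: 9; order 4: 5; order 8: 3; order 16: 1.
Total: 1 + 9 + 5 + 3 + 1 = 19.

19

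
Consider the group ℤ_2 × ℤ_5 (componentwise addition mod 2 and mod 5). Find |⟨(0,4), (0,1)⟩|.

|⟨(0,4)⟩| = 5 and |⟨(0,1)⟩| = 5, so |H| is a multiple of lcm(5, 5) = 5 and divides |G| = 10.
Closing under the operation: H = {(0,0), (0,1), (0,2), (0,3), (0,4)}, so |H| = 5.

5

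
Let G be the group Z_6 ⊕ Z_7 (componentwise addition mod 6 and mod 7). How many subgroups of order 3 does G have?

|G| = 42 and 3 | 42, so subgroups of order 3 are possible by Lagrange.
The subgroups of order 3 are: {(0,0), (2,0), (4,0)}.
So G has 1 subgroup of order 3.

1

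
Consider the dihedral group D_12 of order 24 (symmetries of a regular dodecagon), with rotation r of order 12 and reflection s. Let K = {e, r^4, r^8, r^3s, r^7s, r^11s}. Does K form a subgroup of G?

|K| = 6 divides |G| = 24, consistent with Lagrange.
K contains the identity, every element's inverse is in K, and K is closed under ·: it is a subgroup.

Yes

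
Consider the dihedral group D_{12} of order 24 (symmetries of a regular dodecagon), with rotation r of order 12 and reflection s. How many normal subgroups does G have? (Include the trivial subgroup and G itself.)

9

G has 34 subgroups. Checking conjugation-invariance by order — order 1: 1/1 normal; order 2: 1/13 normal; order 3: 1/1 normal; order 4: 1/7 normal; order 6: 1/5 normal; order 8: 0/3 normal; order 12: 3/3 normal; order 24: 1/1 normal.
Total normal subgroups: 9.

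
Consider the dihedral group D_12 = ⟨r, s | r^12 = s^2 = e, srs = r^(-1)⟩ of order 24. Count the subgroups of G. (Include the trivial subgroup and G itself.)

|G| = 24, so by Lagrange every subgroup order divides 24. Divisors: 1, 2, 3, 4, 6, 8, 12, 24.
Subgroups by order — order 1: 1; order 2: 13; order 3: 1; order 4: 7; order 6: 5; order 8: 3; order 12: 3; order 24: 1.
Total: 1 + 13 + 1 + 7 + 5 + 3 + 3 + 1 = 34.

34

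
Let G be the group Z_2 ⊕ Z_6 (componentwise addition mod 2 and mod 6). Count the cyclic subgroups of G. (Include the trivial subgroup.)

8

A cyclic subgroup of order d is generated by each of its φ(d) elements of order d, so the cyclic subgroups of order d number (#elements of order d)/φ(d).
Cyclic subgroups by order — order 1: 1; order 2: 3; order 3: 1; order 6: 3.
Total: 8.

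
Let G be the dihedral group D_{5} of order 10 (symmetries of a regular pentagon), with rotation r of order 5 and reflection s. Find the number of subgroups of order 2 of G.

5

|G| = 10 and 2 | 10, so subgroups of order 2 are possible by Lagrange.
The subgroups of order 2 are: {e, r^2s}; {e, r^3s}; {e, r^4s}; {e, rs}; … (5 in all).
So G has 5 subgroups of order 2.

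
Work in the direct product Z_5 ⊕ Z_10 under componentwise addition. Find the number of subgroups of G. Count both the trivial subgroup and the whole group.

16

|G| = 50, so by Lagrange every subgroup order divides 50. Divisors: 1, 2, 5, 10, 25, 50.
Subgroups by order — order 1: 1; order 2: 1; order 5: 6; order 10: 6; order 25: 1; order 50: 1.
Total: 1 + 1 + 6 + 6 + 1 + 1 = 16.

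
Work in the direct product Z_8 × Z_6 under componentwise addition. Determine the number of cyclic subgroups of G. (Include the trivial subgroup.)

16

A cyclic subgroup of order d is generated by each of its φ(d) elements of order d, so the cyclic subgroups of order d number (#elements of order d)/φ(d).
Cyclic subgroups by order — order 1: 1; order 2: 3; order 3: 1; order 4: 2; order 6: 3; order 8: 2; order 12: 2; order 24: 2.
Total: 16.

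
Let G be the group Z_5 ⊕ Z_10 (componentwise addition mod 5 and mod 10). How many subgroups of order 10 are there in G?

6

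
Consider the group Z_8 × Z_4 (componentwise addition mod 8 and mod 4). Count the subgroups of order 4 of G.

7

|G| = 32 and 4 | 32, so subgroups of order 4 are possible by Lagrange.
The subgroups of order 4 are: {(0,0), (0,1), (0,2), (0,3)}; {(0,0), (0,2), (4,0), (4,2)}; {(0,0), (0,2), (4,1), (4,3)}; {(0,0), (2,0), (4,0), (6,0)}; … (7 in all).
So G has 7 subgroups of order 4.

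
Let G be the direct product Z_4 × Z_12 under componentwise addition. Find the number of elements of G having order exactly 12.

An element (a,b) has order lcm(ord(a), ord(b)); count pairs with lcm equal to 12.
Enumerating gives 24 such elements.

24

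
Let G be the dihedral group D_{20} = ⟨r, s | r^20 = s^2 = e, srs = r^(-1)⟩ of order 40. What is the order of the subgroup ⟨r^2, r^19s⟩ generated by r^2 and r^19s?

|⟨r^2⟩| = 10 and |⟨r^19s⟩| = 2, so |H| is a multiple of lcm(10, 2) = 10 and divides |G| = 40.
Closing under the operation: H = {e, r^2, r^4, r^6, r^8, r^10, r^12, r^14, r^16, r^18, rs, r^3s, r^5s, r^7s, r^9s, r^11s, r^13s, r^15s, r^17s, r^19s}, so |H| = 20.

20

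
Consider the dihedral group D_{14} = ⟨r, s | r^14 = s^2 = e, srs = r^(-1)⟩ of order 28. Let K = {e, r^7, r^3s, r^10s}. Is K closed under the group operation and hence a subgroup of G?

Yes

|K| = 4 divides |G| = 28, consistent with Lagrange.
K contains the identity, every element's inverse is in K, and K is closed under ·: it is a subgroup.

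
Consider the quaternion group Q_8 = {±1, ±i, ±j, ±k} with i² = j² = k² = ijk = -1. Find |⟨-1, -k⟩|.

|⟨-1⟩| = 2 and |⟨-k⟩| = 4, so |H| is a multiple of lcm(2, 4) = 4 and divides |G| = 8.
Closing under the operation: H = {1, -1, k, -k}, so |H| = 4.

4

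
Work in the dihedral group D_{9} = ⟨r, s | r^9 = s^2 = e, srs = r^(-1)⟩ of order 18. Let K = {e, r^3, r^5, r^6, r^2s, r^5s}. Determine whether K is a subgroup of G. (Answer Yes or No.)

r^5 ∈ K but its inverse r^4 ∉ K, so K is not a subgroup.

No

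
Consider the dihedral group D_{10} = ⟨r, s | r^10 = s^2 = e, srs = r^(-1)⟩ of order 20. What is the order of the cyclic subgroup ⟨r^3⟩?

Computing powers of r^3: the smallest k with (r^3)^k = e is k = 10.

10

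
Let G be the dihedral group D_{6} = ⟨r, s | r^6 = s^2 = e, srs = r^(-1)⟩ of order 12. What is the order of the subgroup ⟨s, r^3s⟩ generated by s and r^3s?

|⟨s⟩| = 2 and |⟨r^3s⟩| = 2, so |H| is a multiple of lcm(2, 2) = 2 and divides |G| = 12.
Closing under the operation: H = {e, r^3, s, r^3s}, so |H| = 4.

4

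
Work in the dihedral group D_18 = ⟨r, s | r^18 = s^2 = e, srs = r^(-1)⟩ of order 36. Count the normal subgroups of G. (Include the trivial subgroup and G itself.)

9

G has 45 subgroups. Checking conjugation-invariance by order — order 1: 1/1 normal; order 2: 1/19 normal; order 3: 1/1 normal; order 4: 0/9 normal; order 6: 1/7 normal; order 9: 1/1 normal; order 12: 0/3 normal; order 18: 3/3 normal; order 36: 1/1 normal.
Total normal subgroups: 9.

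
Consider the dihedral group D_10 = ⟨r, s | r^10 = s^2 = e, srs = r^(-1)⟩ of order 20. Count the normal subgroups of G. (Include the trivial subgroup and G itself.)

G has 22 subgroups. Checking conjugation-invariance by order — order 1: 1/1 normal; order 2: 1/11 normal; order 4: 0/5 normal; order 5: 1/1 normal; order 10: 3/3 normal; order 20: 1/1 normal.
Total normal subgroups: 7.

7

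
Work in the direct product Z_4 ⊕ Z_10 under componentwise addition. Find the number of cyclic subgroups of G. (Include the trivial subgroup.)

Each element a generates a cyclic subgroup ⟨a⟩; distinct elements may generate the same one (a cyclic group of order d has φ(d) generators).
Cyclic subgroups by order — order 1: 1; order 2: 3; order 4: 2; order 5: 1; order 10: 3; order 20: 2.
Total: 12.

12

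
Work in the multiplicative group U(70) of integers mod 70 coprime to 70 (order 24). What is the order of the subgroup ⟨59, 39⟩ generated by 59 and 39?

|⟨59⟩| = 6 and |⟨39⟩| = 6, so |H| is a multiple of lcm(6, 6) = 6 and divides |G| = 24.
Closing under the operation: H = {1, 9, 11, 19, 29, 31, 39, 41, 51, 59, 61, 69}, so |H| = 12.

12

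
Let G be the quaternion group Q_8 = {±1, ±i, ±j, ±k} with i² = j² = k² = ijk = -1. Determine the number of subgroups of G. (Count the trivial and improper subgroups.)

6

|G| = 8, so by Lagrange every subgroup order divides 8. Divisors: 1, 2, 4, 8.
Subgroups by order — order 1: 1; order 2: 1; order 4: 3; order 8: 1.
Total: 1 + 1 + 3 + 1 = 6.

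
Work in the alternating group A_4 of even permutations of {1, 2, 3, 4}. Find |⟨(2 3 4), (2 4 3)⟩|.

3

|⟨(2 3 4)⟩| = 3 and |⟨(2 4 3)⟩| = 3, so |H| is a multiple of lcm(3, 3) = 3 and divides |G| = 12.
Closing under the operation: H = {e, (2 3 4), (2 4 3)}, so |H| = 3.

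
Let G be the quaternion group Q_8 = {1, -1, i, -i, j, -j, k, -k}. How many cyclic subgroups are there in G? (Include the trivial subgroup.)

A cyclic subgroup of order d is generated by each of its φ(d) elements of order d, so the cyclic subgroups of order d number (#elements of order d)/φ(d).
Cyclic subgroups by order — order 1: 1; order 2: 1; order 4: 3.
Total: 5.

5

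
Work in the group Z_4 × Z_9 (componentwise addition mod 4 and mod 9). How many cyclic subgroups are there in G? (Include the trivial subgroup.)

9

Group the elements of G by the cyclic subgroup they generate; each cyclic subgroup of order d accounts for φ(d) elements.
Cyclic subgroups by order — order 1: 1; order 2: 1; order 3: 1; order 4: 1; order 6: 1; order 9: 1; order 12: 1; order 18: 1; order 36: 1.
Total: 9.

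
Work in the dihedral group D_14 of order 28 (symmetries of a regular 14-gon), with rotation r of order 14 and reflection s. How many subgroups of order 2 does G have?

|G| = 28 and 2 | 28, so subgroups of order 2 are possible by Lagrange.
The subgroups of order 2 are: {e, r^10s}; {e, r^11s}; {e, r^12s}; {e, r^13s}; … (15 in all).
So G has 15 subgroups of order 2.

15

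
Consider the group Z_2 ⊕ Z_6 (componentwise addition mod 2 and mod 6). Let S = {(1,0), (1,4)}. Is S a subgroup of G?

No

The identity (0,0) ∉ S, so S is not a subgroup.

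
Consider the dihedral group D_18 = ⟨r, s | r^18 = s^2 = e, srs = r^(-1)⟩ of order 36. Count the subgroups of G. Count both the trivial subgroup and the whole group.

45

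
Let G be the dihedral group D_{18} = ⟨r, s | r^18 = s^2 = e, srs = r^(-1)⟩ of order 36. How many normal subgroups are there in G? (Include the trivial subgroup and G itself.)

9

G has 45 subgroups. Checking conjugation-invariance by order — order 1: 1/1 normal; order 2: 1/19 normal; order 3: 1/1 normal; order 4: 0/9 normal; order 6: 1/7 normal; order 9: 1/1 normal; order 12: 0/3 normal; order 18: 3/3 normal; order 36: 1/1 normal.
Total normal subgroups: 9.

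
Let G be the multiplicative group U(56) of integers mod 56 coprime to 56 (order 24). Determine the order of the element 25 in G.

3

Compute successive powers of 25 mod 56: 25, 9, 1; 25^3 ≡ 1 (mod 56).
So |⟨25⟩| = 3.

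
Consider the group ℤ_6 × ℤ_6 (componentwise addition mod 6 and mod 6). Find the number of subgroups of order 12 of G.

|G| = 36 and 12 | 36, so subgroups of order 12 are possible by Lagrange.
The subgroups of order 12 are: {(0,0), (0,1), (0,2), (0,3), (0,4), (0,5), (3,0), (3,1), (3,2), (3,3), (3,4), (3,5)}; {(0,0), (0,3), (1,0), (1,3), (2,0), (2,3), (3,0), (3,3), (4,0), (4,3), (5,0), (5,3)}; {(0,0), (0,3), (1,1), (1,4), (2,2), (2,5), (3,0), (3,3), (4,1), (4,4), (5,2), (5,5)}; {(0,0), (0,3), (1,2), (1,5), (2,1), (2,4), (3,0), (3,3), (4,2), (4,5), (5,1), (5,4)}.
So G has 4 subgroups of order 12.

4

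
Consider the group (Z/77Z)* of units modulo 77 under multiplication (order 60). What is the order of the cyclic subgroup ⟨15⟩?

Compute successive powers of 15 mod 77: 15, 71, 64, 36, 1; 15^5 ≡ 1 (mod 77).
So |⟨15⟩| = 5.

5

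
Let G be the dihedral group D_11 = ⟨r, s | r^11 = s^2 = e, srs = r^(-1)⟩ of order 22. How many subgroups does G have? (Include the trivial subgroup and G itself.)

14

|G| = 22, so by Lagrange every subgroup order divides 22. Divisors: 1, 2, 11, 22.
Subgroups by order — order 1: 1; order 2: 11; order 11: 1; order 22: 1.
Total: 1 + 11 + 1 + 1 = 14.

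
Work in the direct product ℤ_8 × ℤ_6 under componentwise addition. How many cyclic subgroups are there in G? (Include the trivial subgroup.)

A cyclic subgroup of order d is generated by each of its φ(d) elements of order d, so the cyclic subgroups of order d number (#elements of order d)/φ(d).
Cyclic subgroups by order — order 1: 1; order 2: 3; order 3: 1; order 4: 2; order 6: 3; order 8: 2; order 12: 2; order 24: 2.
Total: 16.

16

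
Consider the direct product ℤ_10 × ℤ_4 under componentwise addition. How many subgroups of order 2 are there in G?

3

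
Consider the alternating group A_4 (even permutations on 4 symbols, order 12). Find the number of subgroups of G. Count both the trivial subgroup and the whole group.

10

|G| = 12, so by Lagrange every subgroup order divides 12. Divisors: 1, 2, 3, 4, 6, 12.
Subgroups by order — order 1: 1; order 2: 3; order 3: 4; order 4: 1; order 6: 0; order 12: 1.
Total: 1 + 3 + 4 + 1 + 0 + 1 = 10.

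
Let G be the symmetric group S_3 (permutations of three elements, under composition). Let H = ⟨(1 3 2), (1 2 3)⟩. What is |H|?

3

|⟨(1 3 2)⟩| = 3 and |⟨(1 2 3)⟩| = 3, so |H| is a multiple of lcm(3, 3) = 3 and divides |G| = 6.
Closing under the operation: H = {e, (1 2 3), (1 3 2)}, so |H| = 3.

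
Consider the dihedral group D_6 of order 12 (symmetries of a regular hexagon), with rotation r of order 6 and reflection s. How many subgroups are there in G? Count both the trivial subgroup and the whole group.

16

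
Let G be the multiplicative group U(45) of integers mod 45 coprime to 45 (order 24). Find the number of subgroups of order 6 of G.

|G| = 24 and 6 | 24, so subgroups of order 6 are possible by Lagrange.
The subgroups of order 6 are: {1, 11, 16, 26, 31, 41}; {1, 14, 16, 29, 31, 44}; {1, 4, 16, 19, 31, 34}.
So G has 3 subgroups of order 6.

3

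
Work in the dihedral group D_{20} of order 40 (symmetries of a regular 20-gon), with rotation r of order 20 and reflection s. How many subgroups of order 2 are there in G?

21

|G| = 40 and 2 | 40, so subgroups of order 2 are possible by Lagrange.
The subgroups of order 2 are: {e, r^10}; {e, r^10s}; {e, r^11s}; {e, r^12s}; … (21 in all).
So G has 21 subgroups of order 2.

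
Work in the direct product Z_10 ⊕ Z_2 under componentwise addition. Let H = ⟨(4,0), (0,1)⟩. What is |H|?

10

|⟨(4,0)⟩| = 5 and |⟨(0,1)⟩| = 2, so |H| is a multiple of lcm(5, 2) = 10 and divides |G| = 20.
Closing under the operation: H = {(0,0), (0,1), (2,0), (2,1), (4,0), (4,1), (6,0), (6,1), (8,0), (8,1)}, so |H| = 10.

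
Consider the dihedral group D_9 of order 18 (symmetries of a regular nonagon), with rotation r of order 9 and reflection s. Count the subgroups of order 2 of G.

|G| = 18 and 2 | 18, so subgroups of order 2 are possible by Lagrange.
The subgroups of order 2 are: {e, r^2s}; {e, r^3s}; {e, r^4s}; {e, r^5s}; … (9 in all).
So G has 9 subgroups of order 2.

9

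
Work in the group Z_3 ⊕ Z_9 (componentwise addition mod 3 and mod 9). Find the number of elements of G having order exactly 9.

18

An element (a,b) has order lcm(ord(a), ord(b)); count pairs with lcm equal to 9.
Enumerating gives 18 such elements.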